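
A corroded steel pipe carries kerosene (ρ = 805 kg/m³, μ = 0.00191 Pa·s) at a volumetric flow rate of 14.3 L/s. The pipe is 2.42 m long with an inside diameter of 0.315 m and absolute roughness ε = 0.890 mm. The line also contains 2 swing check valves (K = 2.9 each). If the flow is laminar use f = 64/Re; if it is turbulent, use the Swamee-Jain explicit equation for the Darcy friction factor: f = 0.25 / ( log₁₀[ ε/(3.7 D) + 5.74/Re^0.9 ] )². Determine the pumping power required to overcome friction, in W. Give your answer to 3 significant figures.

Q = 14.3 L/s = 14.3/1000 = 0.0143 m³/s.
Cross-sectional area A = πD²/4 = π(0.315)²/4 = 0.07793 m²; mean velocity V = Q/A = 0.0143/0.07793 = 0.1835 m/s.
Reynolds number Re = ρVD/μ = 805 · 0.1835 · 0.315 / 0.00191 = 2.436e+04.
Re > 4000 → turbulent. Relative roughness ε/D = 0.00089/0.315 = 0.00283. Swamee-Jain: f = 0.25/(log₁₀[0.00283/3.7 + 5.74/2.436e+04^0.9])² = 0.25/(log₁₀[0.000764 + 0.000647])² = 0.25/(-2.851)² = 0.03077.
Total minor-loss coefficient ΣK = 2·2.9 = 5.8.
ΔP = [f·L/D + ΣK]·(ρV²/2) = [0.03077·2.42/0.315 + 5.8]·(805·0.1835²/2) = [0.2364 + 5.8]·13.55 = 81.81 Pa.
Pumping power P = QΔP = 0.0143·81.81 = 1.170 W = 1.17 W.

P ≈ 1.17 W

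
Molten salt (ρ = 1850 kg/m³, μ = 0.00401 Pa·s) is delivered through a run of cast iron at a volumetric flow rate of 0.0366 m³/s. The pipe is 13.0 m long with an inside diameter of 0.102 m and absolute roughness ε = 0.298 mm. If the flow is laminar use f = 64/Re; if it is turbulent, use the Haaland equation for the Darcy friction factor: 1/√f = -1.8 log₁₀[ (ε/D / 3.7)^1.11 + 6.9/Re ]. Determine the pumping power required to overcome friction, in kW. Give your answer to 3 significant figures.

Cross-sectional area A = πD²/4 = π(0.102)²/4 = 0.008171 m²; mean velocity V = Q/A = 0.0366/0.008171 = 4.479 m/s.
Reynolds number Re = ρVD/μ = 1850 · 4.479 · 0.102 / 0.00401 = 2.108e+05.
Re > 4000 → turbulent. Relative roughness ε/D = 0.000298/0.102 = 0.00292. Haaland: 1/√f = -1.8 log₁₀[(0.00292/3.7)^1.11 + 6.9/2.108e+05] = -1.8 log₁₀[0.00036 + 3.27e-05] = 6.131, so f = 0.0266.
Darcy-Weisbach: ΔP = f(L/D)(ρV²/2) = 0.0266·(13/0.102)·(1850·4.479²/2) = 0.0266·127.5·1.856e+04 = 6.292e+04 Pa.
Pumping power P = QΔP = 0.0366·6.292e+04 = 2303 W = 2.30 kW.

P ≈ 2.30 kW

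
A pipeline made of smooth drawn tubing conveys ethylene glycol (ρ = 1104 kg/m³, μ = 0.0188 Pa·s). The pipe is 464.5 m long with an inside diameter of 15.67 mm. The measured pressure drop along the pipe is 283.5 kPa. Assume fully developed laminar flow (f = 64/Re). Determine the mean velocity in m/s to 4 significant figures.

V ≈ 0.2491 m/s

For laminar flow, f = 64/Re with Re = ρVD/μ, so Darcy-Weisbach reduces to ΔP = 32μLV/D². Solving for V: V = ΔP·D²/(32μL) = 2.835e+05·(0.01567)²/(32·0.0188·464.5) = 0.2491 m/s.
Check: Re = ρVD/μ = 1104·0.2491·0.01567/0.0188 = 229.2 < 2300, so the laminar assumption holds.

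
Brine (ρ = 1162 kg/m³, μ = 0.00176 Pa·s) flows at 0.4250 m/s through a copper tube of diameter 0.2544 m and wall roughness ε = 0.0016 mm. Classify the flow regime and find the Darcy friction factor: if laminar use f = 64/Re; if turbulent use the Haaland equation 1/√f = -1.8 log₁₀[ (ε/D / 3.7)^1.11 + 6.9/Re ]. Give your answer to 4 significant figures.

Re = ρVD/μ = 1162·0.425·0.2544/0.00176 = 7.138e+04.
Re > 4000 → turbulent. ε/D = 1.6e-06/0.2544 = 6.29e-06; Haaland: 1/√f = -1.8 log₁₀[3.94e-07 + 9.67e-05] = 7.223, so f = 0.01917.

f ≈ 0.01917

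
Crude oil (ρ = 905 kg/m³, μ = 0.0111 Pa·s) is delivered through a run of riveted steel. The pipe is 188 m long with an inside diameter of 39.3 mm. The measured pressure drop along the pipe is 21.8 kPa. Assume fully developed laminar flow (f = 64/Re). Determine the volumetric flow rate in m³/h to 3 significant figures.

Q ≈ 2.20 m³/h

For laminar flow, f = 64/Re with Re = ρVD/μ, so Darcy-Weisbach reduces to ΔP = 32μLV/D². Solving for V: V = ΔP·D²/(32μL) = 2.18e+04·(0.0393)²/(32·0.0111·188) = 0.5042 m/s.
Check: Re = ρVD/μ = 905·0.5042·0.0393/0.0111 = 1616 < 2300, so the laminar assumption holds.
Q = V·A = 0.5042·(π/4·0.0393²) = 0.0006116 m³/s = 2.20 m³/h.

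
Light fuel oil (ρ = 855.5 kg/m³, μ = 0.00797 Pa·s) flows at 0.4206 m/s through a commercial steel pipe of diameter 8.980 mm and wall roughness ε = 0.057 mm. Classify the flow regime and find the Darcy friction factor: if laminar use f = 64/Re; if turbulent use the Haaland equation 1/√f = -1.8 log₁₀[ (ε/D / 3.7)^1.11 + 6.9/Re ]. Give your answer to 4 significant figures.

Re = ρVD/μ = 855.5·0.4206·0.00898/0.00797 = 405.4.
Re < 2300 → laminar, so f = 64/Re = 0.1579 (roughness is irrelevant in laminar flow).

f ≈ 0.1579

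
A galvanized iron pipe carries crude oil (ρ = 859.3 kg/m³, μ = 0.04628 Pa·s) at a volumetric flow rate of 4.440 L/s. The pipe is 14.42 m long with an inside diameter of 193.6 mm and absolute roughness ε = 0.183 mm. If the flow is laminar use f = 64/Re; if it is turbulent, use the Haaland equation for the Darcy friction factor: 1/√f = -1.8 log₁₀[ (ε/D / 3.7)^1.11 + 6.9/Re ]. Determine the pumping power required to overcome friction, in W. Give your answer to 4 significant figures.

P ≈ 0.3816 W

Q = 4.440 L/s = 4.440/1000 = 0.00444 m³/s.
Cross-sectional area A = πD²/4 = π(0.1936)²/4 = 0.02944 m²; mean velocity V = Q/A = 0.00444/0.02944 = 0.1508 m/s.
Reynolds number Re = ρVD/μ = 859.3 · 0.1508 · 0.1936 / 0.0463 = 542.2.
Re < 2300 → laminar flow, so f = 64/Re = 64/542.2 = 0.118 (the turbulent correlation is not needed).
Darcy-Weisbach: ΔP = f(L/D)(ρV²/2) = 0.118·(14.42/0.1936)·(859.3·0.1508²/2) = 0.118·74.48·9.774 = 85.94 Pa.
Pumping power P = QΔP = 0.00444·85.94 = 0.38156 W = 0.3816 W.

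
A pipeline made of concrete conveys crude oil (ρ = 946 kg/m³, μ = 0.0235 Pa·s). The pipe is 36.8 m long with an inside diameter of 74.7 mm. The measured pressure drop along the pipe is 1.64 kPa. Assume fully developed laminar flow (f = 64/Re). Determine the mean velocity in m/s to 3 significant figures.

V ≈ 0.331 m/s

For laminar flow, f = 64/Re with Re = ρVD/μ, so Darcy-Weisbach reduces to ΔP = 32μLV/D². Solving for V: V = ΔP·D²/(32μL) = 1640·(0.0747)²/(32·0.0235·36.8) = 0.3307 m/s.
Check: Re = ρVD/μ = 946·0.3307·0.0747/0.0235 = 994.4 < 2300, so the laminar assumption holds.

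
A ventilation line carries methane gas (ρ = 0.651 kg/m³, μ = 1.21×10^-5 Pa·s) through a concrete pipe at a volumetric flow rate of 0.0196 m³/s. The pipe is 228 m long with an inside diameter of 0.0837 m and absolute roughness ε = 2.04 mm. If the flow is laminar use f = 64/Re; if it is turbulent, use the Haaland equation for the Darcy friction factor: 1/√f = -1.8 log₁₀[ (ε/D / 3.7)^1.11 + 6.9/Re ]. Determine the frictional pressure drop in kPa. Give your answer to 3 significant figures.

Cross-sectional area A = πD²/4 = π(0.0837)²/4 = 0.005502 m²; mean velocity V = Q/A = 0.0196/0.005502 = 3.562 m/s.
Reynolds number Re = ρVD/μ = 0.651 · 3.562 · 0.0837 / 1.21e-05 = 1.604e+04.
Re > 4000 → turbulent. Relative roughness ε/D = 0.00204/0.0837 = 0.0244. Haaland: 1/√f = -1.8 log₁₀[(0.0244/3.7)^1.11 + 6.9/1.604e+04] = -1.8 log₁₀[0.00379 + 0.00043] = 4.274, so f = 0.05474.
Darcy-Weisbach: ΔP = f(L/D)(ρV²/2) = 0.05474·(228/0.0837)·(0.651·3.562²/2) = 0.05474·2724·4.13 = 615.9 Pa.
ΔP = 615.9 Pa = 0.616 kPa.

ΔP ≈ 0.616 kPa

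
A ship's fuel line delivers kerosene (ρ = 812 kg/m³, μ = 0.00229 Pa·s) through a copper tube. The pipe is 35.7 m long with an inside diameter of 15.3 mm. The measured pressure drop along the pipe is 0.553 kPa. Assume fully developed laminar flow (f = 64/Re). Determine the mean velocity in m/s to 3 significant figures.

For laminar flow, f = 64/Re with Re = ρVD/μ, so Darcy-Weisbach reduces to ΔP = 32μLV/D². Solving for V: V = ΔP·D²/(32μL) = 553·(0.0153)²/(32·0.00229·35.7) = 0.04948 m/s.
Check: Re = ρVD/μ = 812·0.04948·0.0153/0.00229 = 268.5 < 2300, so the laminar assumption holds.

V ≈ 0.0495 m/s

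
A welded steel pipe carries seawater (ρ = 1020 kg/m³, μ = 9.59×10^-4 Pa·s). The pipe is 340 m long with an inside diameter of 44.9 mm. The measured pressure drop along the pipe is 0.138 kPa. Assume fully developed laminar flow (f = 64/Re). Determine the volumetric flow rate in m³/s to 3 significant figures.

For laminar flow, f = 64/Re with Re = ρVD/μ, so Darcy-Weisbach reduces to ΔP = 32μLV/D². Solving for V: V = ΔP·D²/(32μL) = 138·(0.0449)²/(32·0.000959·340) = 0.02666 m/s.
Check: Re = ρVD/μ = 1020·0.02666·0.0449/0.000959 = 1273 < 2300, so the laminar assumption holds.
Q = V·A = 0.02666·(π/4·0.0449²) = 4.222e-05 m³/s = 4.22×10^-5 m³/s.

Q ≈ 4.22×10^-5 m³/s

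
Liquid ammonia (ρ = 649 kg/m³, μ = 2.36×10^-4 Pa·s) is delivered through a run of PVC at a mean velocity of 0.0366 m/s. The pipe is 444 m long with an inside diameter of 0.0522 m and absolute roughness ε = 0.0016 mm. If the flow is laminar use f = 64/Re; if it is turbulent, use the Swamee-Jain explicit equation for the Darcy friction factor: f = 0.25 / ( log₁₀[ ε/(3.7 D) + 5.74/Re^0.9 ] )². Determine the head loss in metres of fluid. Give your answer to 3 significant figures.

h_f ≈ 0.0217 m

Reynolds number Re = ρVD/μ = 649 · 0.0366 · 0.0522 / 0.000236 = 5254.
Re > 4000 → turbulent. Relative roughness ε/D = 1.6e-06/0.0522 = 3.07e-05. Swamee-Jain: f = 0.25/(log₁₀[3.07e-05/3.7 + 5.74/5254^0.9])² = 0.25/(log₁₀[8.28e-06 + 0.00257])² = 0.25/(-2.588)² = 0.03732.
Darcy-Weisbach: ΔP = f(L/D)(ρV²/2) = 0.03732·(444/0.0522)·(649·0.0366²/2) = 0.03732·8506·0.4347 = 138 Pa.
Head loss h_f = ΔP/(ρg) = 138/(649·9.81) = 0.0217 m.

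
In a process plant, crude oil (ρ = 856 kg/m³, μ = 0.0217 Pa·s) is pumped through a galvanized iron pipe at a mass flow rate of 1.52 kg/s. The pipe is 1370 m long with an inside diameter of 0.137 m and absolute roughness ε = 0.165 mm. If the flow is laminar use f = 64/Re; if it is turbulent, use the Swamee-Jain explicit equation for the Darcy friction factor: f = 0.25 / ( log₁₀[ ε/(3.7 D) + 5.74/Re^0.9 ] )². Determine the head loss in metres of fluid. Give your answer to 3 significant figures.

h_f ≈ 0.727 m

A = πD²/4 = π(0.137)²/4 = 0.01474 m²; mean velocity V = ṁ/(ρA) = 1.52/(856 · 0.01474) = 0.1205 m/s.
Reynolds number Re = ρVD/μ = 856 · 0.1205 · 0.137 / 0.0217 = 651.
Re < 2300 → laminar flow, so f = 64/Re = 64/651 = 0.09831 (the turbulent correlation is not needed).
Darcy-Weisbach: ΔP = f(L/D)(ρV²/2) = 0.09831·(1370/0.137)·(856·0.1205²/2) = 0.09831·1e+04·6.21 = 6106 Pa.
Head loss h_f = ΔP/(ρg) = 6106/(856·9.81) = 0.727 m.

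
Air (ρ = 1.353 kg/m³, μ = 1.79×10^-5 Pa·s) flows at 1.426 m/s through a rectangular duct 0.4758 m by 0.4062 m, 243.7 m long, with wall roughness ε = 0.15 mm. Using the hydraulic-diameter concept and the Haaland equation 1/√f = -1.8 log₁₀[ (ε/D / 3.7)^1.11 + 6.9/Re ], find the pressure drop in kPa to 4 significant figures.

ΔP ≈ 0.01682 kPa

Hydraulic diameter D_h = 4A/P = 4·(0.4758·0.4062)/(2·(0.4758+0.4062)) = 0.7731/1.764 = 0.4383 m.
Re = ρVD_h/μ = 1.353·1.426·0.4383/1.79e-05 = 4.724e+04.
ε/D_h = 0.00015/0.4383 = 0.000342; Haaland gives 1/√f = -1.8 log₁₀[3.33e-05+0.000146] = 6.743, so f = 0.02199.
ΔP = f(L/D_h)(ρV²/2) = 0.02199·243.7/0.4383·1.376 = 16.82 Pa.
ΔP = 0.01682 kPa.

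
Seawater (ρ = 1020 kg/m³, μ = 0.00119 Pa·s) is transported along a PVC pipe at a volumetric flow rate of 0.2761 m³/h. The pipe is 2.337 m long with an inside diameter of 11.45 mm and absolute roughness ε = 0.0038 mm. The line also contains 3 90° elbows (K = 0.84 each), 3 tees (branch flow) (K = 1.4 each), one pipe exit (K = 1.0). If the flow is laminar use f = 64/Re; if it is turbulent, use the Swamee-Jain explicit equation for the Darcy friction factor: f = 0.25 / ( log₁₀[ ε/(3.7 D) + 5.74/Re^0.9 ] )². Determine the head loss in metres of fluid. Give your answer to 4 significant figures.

Q = 0.2761 m³/h = 0.2761/3600 = 7.669e-05 m³/s.
Cross-sectional area A = πD²/4 = π(0.01145)²/4 = 0.000103 m²; mean velocity V = Q/A = 7.669e-05/0.000103 = 0.7448 m/s.
Reynolds number Re = ρVD/μ = 1020 · 0.7448 · 0.01145 / 0.00119 = 7310.
Re > 4000 → turbulent. Relative roughness ε/D = 3.8e-06/0.01145 = 0.000332. Swamee-Jain: f = 0.25/(log₁₀[0.000332/3.7 + 5.74/7310^0.9])² = 0.25/(log₁₀[8.97e-05 + 0.00191])² = 0.25/(-2.699)² = 0.03433.
Total minor-loss coefficient ΣK = 3·0.84 + 3·1.4 + 1·1 = 7.72.
ΔP = [f·L/D + ΣK]·(ρV²/2) = [0.03433·2.337/0.01145 + 7.72]·(1020·0.7448²/2) = [7.006 + 7.72]·282.9 = 4167 Pa.
Head loss h_f = ΔP/(ρg) = 4167/(1020·9.81) = 0.4164 m.

h_f ≈ 0.4164 m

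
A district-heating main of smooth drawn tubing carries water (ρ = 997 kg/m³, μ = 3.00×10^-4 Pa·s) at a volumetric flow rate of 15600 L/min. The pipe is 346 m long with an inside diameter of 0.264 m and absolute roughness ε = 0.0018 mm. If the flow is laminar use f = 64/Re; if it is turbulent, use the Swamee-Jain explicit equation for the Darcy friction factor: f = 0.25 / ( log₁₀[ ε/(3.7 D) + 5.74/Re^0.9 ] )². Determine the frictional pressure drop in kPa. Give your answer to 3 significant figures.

Q = 15600 L/min = 15600/60000 = 0.26 m³/s.
Cross-sectional area A = πD²/4 = π(0.264)²/4 = 0.05474 m²; mean velocity V = Q/A = 0.26/0.05474 = 4.75 m/s.
Reynolds number Re = ρVD/μ = 997 · 4.75 · 0.264 / 0.0003 = 4.167e+06.
Re > 4000 → turbulent. Relative roughness ε/D = 1.8e-06/0.264 = 6.82e-06. Swamee-Jain: f = 0.25/(log₁₀[6.82e-06/3.7 + 5.74/4.167e+06^0.9])² = 0.25/(log₁₀[1.84e-06 + 6.32e-06])² = 0.25/(-5.088)² = 0.009657.
Darcy-Weisbach: ΔP = f(L/D)(ρV²/2) = 0.009657·(346/0.264)·(997·4.75²/2) = 0.009657·1311·1.125e+04 = 1.423e+05 Pa.
ΔP = 1.423e+05 Pa = 142 kPa.

ΔP ≈ 142 kPa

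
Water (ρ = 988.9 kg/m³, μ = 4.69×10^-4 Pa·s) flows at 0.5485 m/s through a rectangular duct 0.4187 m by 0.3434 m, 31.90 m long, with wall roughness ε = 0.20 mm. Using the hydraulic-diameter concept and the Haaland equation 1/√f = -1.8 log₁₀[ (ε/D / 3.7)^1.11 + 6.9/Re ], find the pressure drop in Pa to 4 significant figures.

ΔP ≈ 224.8 Pa

Hydraulic diameter D_h = 4A/P = 4·(0.4187·0.3434)/(2·(0.4187+0.3434)) = 0.5751/1.524 = 0.3773 m.
Re = ρVD_h/μ = 988.9·0.5485·0.3773/0.000469 = 4.364e+05.
ε/D_h = 0.0002/0.3773 = 0.00053; Haaland gives 1/√f = -1.8 log₁₀[5.41e-05+1.58e-05] = 7.48, so f = 0.01787.
ΔP = f(L/D_h)(ρV²/2) = 0.01787·31.9/0.3773·148.8 = 224.8 Pa.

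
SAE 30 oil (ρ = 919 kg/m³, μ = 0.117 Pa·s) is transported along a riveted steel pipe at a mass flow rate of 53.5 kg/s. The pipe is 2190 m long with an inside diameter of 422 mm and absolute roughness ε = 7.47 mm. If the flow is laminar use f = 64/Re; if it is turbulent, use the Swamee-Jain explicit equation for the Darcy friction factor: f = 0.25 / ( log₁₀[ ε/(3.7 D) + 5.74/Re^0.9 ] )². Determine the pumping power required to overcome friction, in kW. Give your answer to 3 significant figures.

P ≈ 1.12 kW

A = πD²/4 = π(0.422)²/4 = 0.1399 m²; mean velocity V = ṁ/(ρA) = 53.5/(919 · 0.1399) = 0.4162 m/s.
Reynolds number Re = ρVD/μ = 919 · 0.4162 · 0.422 / 0.117 = 1380.
Re < 2300 → laminar flow, so f = 64/Re = 64/1380 = 0.04639 (the turbulent correlation is not needed).
Darcy-Weisbach: ΔP = f(L/D)(ρV²/2) = 0.04639·(2190/0.422)·(919·0.4162²/2) = 0.04639·5190·79.6 = 1.916e+04 Pa.
Q = ṁ/ρ = 53.5/919 = 0.05822 m³/s.
Pumping power P = QΔP = 0.05822·1.916e+04 = 1116 W = 1.12 kW.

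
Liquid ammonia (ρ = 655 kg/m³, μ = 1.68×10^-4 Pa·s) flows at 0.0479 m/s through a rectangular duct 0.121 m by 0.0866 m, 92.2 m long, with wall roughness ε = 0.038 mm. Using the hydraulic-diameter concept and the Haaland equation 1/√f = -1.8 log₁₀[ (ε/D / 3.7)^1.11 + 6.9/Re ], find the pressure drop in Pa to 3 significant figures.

ΔP ≈ 18.4 Pa

Hydraulic diameter D_h = 4A/P = 4·(0.121·0.0866)/(2·(0.121+0.0866)) = 0.04191/0.4152 = 0.1009 m.
Re = ρVD_h/μ = 655·0.0479·0.1009/0.000168 = 1.885e+04.
ε/D_h = 3.8e-05/0.1009 = 0.000376; Haaland gives 1/√f = -1.8 log₁₀[3.7e-05+0.000366] = 6.11, so f = 0.02678.
ΔP = f(L/D_h)(ρV²/2) = 0.02678·92.2/0.1009·0.7514 = 18.38 Pa.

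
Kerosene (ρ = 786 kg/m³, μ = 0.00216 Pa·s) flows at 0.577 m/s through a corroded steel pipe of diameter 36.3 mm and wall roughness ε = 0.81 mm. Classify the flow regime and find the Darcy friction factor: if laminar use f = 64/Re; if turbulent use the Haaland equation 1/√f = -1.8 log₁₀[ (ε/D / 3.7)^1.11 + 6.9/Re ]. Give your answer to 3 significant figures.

Re = ρVD/μ = 786·0.577·0.0363/0.00216 = 7622.
Re > 4000 → turbulent. ε/D = 0.00081/0.0363 = 0.0223; Haaland: 1/√f = -1.8 log₁₀[0.00344 + 0.000905] = 4.252, so f = 0.05531.

f ≈ 0.0553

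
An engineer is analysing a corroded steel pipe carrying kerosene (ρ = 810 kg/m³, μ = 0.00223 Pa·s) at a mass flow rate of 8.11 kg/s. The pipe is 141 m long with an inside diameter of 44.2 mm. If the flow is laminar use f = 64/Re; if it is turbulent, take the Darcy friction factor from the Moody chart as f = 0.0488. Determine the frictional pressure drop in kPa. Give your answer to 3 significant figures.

A = πD²/4 = π(0.0442)²/4 = 0.001534 m²; mean velocity V = ṁ/(ρA) = 8.11/(810 · 0.001534) = 6.525 m/s.
Reynolds number Re = ρVD/μ = 810 · 6.525 · 0.0442 / 0.00223 = 1.048e+05.
Re > 4000 → turbulent; use the Moody-chart value f = 0.0488.
Darcy-Weisbach: ΔP = f(L/D)(ρV²/2) = 0.0488·(141/0.0442)·(810·6.525²/2) = 0.0488·3190·1.724e+04 = 2.685e+06 Pa.
ΔP = 2.685e+06 Pa = 2680 kPa.

ΔP ≈ 2680 kPa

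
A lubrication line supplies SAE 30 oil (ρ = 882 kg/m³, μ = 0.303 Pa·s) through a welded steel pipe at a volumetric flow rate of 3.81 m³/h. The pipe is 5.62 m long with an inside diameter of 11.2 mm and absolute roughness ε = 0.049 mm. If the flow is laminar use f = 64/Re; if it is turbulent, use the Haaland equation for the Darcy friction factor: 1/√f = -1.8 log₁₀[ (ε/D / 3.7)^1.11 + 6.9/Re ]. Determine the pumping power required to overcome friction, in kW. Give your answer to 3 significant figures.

Q = 3.81 m³/h = 3.81/3600 = 0.001058 m³/s.
Cross-sectional area A = πD²/4 = π(0.0112)²/4 = 9.852e-05 m²; mean velocity V = Q/A = 0.001058/9.852e-05 = 10.74 m/s.
Reynolds number Re = ρVD/μ = 882 · 10.74 · 0.0112 / 0.303 = 350.2.
Re < 2300 → laminar flow, so f = 64/Re = 64/350.2 = 0.1827 (the turbulent correlation is not needed).
Darcy-Weisbach: ΔP = f(L/D)(ρV²/2) = 0.1827·(5.62/0.0112)·(882·10.74²/2) = 0.1827·501.8·5.089e+04 = 4.666e+06 Pa.
Pumping power P = QΔP = 0.001058·4.666e+06 = 4939 W = 4.94 kW.

P ≈ 4.94 kW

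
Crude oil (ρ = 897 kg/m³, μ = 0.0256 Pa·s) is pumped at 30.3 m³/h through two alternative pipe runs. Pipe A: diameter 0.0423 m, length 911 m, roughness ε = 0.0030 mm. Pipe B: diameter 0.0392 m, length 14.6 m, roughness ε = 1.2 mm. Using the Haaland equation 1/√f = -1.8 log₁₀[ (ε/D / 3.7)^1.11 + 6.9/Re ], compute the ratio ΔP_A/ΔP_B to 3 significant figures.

ΔP_A/ΔP_B ≈ 22.4

Pipe A: V = Q/A = 0.008417/0.001405 = 5.989 m/s; Re = 8877; ε/D = 7.09e-05; Haaland → f = 0.03199; ΔP_A = f(L/D)(ρV²/2) = 1.108e+07 Pa.
Pipe B: V = Q/A = 0.008417/0.001207 = 6.974 m/s; Re = 9579; ε/D = 0.0306; Haaland → f = 0.06088; ΔP_B = f(L/D)(ρV²/2) = 4.946e+05 Pa.
ΔP_A/ΔP_B = 1.108e+07/4.946e+05 = 22.4.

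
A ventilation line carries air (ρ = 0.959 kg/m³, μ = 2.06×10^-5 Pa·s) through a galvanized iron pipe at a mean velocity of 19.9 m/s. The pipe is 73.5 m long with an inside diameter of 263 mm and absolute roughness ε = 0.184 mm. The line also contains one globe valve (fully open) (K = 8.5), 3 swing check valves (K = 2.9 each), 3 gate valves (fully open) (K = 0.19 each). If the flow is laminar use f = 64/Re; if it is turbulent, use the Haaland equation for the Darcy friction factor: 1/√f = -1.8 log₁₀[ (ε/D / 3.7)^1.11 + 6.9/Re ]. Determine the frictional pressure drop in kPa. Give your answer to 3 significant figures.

Reynolds number Re = ρVD/μ = 0.959 · 19.9 · 0.263 / 2.06e-05 = 2.436e+05.
Re > 4000 → turbulent. Relative roughness ε/D = 0.000184/0.263 = 0.0007. Haaland: 1/√f = -1.8 log₁₀[(0.0007/3.7)^1.11 + 6.9/2.436e+05] = -1.8 log₁₀[7.36e-05 + 2.83e-05] = 7.185, so f = 0.01937.
Total minor-loss coefficient ΣK = 1·8.5 + 3·2.9 + 3·0.19 = 17.8.
ΔP = [f·L/D + ΣK]·(ρV²/2) = [0.01937·73.5/0.263 + 17.8]·(0.959·19.9²/2) = [5.414 + 17.8]·189.9 = 4402 Pa.
ΔP = 4402 Pa = 4.40 kPa.

ΔP ≈ 4.40 kPa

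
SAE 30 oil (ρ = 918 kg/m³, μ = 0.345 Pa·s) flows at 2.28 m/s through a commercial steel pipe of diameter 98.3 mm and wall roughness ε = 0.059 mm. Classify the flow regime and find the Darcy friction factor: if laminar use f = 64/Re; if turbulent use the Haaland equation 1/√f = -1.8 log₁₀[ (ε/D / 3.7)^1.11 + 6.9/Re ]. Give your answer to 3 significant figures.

f ≈ 0.107

Re = ρVD/μ = 918·2.28·0.0983/0.345 = 596.4.
Re < 2300 → laminar, so f = 64/Re = 0.1073 (roughness is irrelevant in laminar flow).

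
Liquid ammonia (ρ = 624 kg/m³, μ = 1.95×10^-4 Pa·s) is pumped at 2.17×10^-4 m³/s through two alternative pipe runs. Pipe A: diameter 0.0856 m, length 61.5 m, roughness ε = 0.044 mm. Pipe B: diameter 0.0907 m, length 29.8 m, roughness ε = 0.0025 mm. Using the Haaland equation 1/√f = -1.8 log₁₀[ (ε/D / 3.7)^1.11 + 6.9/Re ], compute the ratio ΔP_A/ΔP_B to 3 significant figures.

Pipe A: V = Q/A = 0.000217/0.005755 = 0.03771 m/s; Re = 1.033e+04; ε/D = 0.000514; Haaland → f = 0.03125; ΔP_A = f(L/D)(ρV²/2) = 9.961 Pa.
Pipe B: V = Q/A = 0.000217/0.006461 = 0.03359 m/s; Re = 9748; ε/D = 2.76e-05; Haaland → f = 0.03113; ΔP_B = f(L/D)(ρV²/2) = 3.599 Pa.
ΔP_A/ΔP_B = 9.961/3.599 = 2.77.

ΔP_A/ΔP_B ≈ 2.77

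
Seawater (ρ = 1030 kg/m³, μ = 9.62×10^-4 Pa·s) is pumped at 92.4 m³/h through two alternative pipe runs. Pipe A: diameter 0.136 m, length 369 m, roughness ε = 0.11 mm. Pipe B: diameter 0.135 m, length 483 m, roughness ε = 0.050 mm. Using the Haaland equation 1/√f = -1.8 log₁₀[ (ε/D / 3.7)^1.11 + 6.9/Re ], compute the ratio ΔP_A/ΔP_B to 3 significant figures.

Pipe A: V = Q/A = 0.02567/0.01453 = 1.767 m/s; Re = 2.573e+05; ε/D = 0.000809; Haaland → f = 0.01982; ΔP_A = f(L/D)(ρV²/2) = 8.648e+04 Pa.
Pipe B: V = Q/A = 0.02567/0.01431 = 1.793 m/s; Re = 2.592e+05; ε/D = 0.00037; Haaland → f = 0.01749; ΔP_B = f(L/D)(ρV²/2) = 1.036e+05 Pa.
ΔP_A/ΔP_B = 8.648e+04/1.036e+05 = 0.835.

ΔP_A/ΔP_B ≈ 0.835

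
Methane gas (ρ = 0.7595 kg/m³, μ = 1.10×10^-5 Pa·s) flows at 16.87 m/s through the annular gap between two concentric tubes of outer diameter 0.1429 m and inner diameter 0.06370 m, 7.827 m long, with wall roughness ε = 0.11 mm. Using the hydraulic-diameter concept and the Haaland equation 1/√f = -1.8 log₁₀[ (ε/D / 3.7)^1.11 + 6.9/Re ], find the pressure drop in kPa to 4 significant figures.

Hydraulic diameter D_h = 4A/P = D_o - D_i = 0.1429 - 0.0637 = 0.0792 m.
Re = ρVD_h/μ = 0.7595·16.87·0.0792/1.1e-05 = 9.225e+04.
ε/D_h = 0.00011/0.0792 = 0.00139; Haaland gives 1/√f = -1.8 log₁₀[0.000158+7.48e-05] = 6.541, so f = 0.02338.
ΔP = f(L/D_h)(ρV²/2) = 0.02338·7.827/0.0792·108.1 = 249.7 Pa.
ΔP = 0.2497 kPa.

ΔP ≈ 0.2497 kPa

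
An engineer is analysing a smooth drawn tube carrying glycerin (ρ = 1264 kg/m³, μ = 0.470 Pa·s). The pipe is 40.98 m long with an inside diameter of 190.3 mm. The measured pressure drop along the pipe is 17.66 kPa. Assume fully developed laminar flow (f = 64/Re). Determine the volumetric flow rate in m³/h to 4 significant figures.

Q ≈ 106.2 m³/h

For laminar flow, f = 64/Re with Re = ρVD/μ, so Darcy-Weisbach reduces to ΔP = 32μLV/D². Solving for V: V = ΔP·D²/(32μL) = 1.766e+04·(0.1903)²/(32·0.47·40.98) = 1.038 m/s.
Check: Re = ρVD/μ = 1264·1.038·0.1903/0.47 = 531.1 < 2300, so the laminar assumption holds.
Q = V·A = 1.038·(π/4·0.1903²) = 0.02951 m³/s = 106.2 m³/h.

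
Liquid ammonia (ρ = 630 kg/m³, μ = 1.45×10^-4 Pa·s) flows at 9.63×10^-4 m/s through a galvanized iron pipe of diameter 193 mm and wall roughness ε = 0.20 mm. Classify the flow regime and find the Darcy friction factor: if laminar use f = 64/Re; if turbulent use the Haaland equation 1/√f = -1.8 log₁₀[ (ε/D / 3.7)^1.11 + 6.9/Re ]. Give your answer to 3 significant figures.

f ≈ 0.0793

Re = ρVD/μ = 630·0.000963·0.193/0.000145 = 807.5.
Re < 2300 → laminar, so f = 64/Re = 0.07925 (roughness is irrelevant in laminar flow).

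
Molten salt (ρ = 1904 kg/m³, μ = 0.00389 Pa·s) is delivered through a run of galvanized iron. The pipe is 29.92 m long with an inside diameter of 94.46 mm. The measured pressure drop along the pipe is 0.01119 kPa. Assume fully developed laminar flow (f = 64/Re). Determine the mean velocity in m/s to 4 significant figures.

V ≈ 0.02681 m/s

For laminar flow, f = 64/Re with Re = ρVD/μ, so Darcy-Weisbach reduces to ΔP = 32μLV/D². Solving for V: V = ΔP·D²/(32μL) = 11.19·(0.09446)²/(32·0.00389·29.92) = 0.02681 m/s.
Check: Re = ρVD/μ = 1904·0.02681·0.09446/0.00389 = 1239 < 2300, so the laminar assumption holds.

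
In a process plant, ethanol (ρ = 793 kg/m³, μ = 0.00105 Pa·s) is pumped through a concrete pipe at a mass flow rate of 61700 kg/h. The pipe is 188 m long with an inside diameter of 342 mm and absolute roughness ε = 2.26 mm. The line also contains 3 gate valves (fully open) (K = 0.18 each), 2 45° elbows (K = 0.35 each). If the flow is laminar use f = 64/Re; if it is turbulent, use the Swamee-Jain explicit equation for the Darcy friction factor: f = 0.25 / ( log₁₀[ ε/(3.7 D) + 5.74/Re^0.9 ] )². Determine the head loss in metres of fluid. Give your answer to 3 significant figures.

ṁ = 61700 kg/h = 61700/3600 = 17.14 kg/s.
A = πD²/4 = π(0.342)²/4 = 0.09186 m²; mean velocity V = ṁ/(ρA) = 17.14/(793 · 0.09186) = 0.2353 m/s.
Reynolds number Re = ρVD/μ = 793 · 0.2353 · 0.342 / 0.00105 = 6.077e+04.
Re > 4000 → turbulent. Relative roughness ε/D = 0.00226/0.342 = 0.00661. Swamee-Jain: f = 0.25/(log₁₀[0.00661/3.7 + 5.74/6.077e+04^0.9])² = 0.25/(log₁₀[0.00179 + 0.000284])² = 0.25/(-2.684)² = 0.0347.
Total minor-loss coefficient ΣK = 3·0.18 + 2·0.35 = 1.24.
ΔP = [f·L/D + ΣK]·(ρV²/2) = [0.0347·188/0.342 + 1.24]·(793·0.2353²/2) = [19.08 + 1.24]·21.95 = 445.9 Pa.
Head loss h_f = ΔP/(ρg) = 445.9/(793·9.81) = 0.0573 m.

h_f ≈ 0.0573 m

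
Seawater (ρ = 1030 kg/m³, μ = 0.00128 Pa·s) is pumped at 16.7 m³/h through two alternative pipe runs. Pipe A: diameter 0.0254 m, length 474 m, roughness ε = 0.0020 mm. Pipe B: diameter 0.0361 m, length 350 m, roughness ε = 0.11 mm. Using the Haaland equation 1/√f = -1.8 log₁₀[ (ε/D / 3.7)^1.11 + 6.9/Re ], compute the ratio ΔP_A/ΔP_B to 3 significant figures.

Pipe A: V = Q/A = 0.004639/0.0005067 = 9.155 m/s; Re = 1.871e+05; ε/D = 7.87e-05; Haaland → f = 0.01622; ΔP_A = f(L/D)(ρV²/2) = 1.306e+07 Pa.
Pipe B: V = Q/A = 0.004639/0.001024 = 4.532 m/s; Re = 1.317e+05; ε/D = 0.00305; Haaland → f = 0.02722; ΔP_B = f(L/D)(ρV²/2) = 2.792e+06 Pa.
ΔP_A/ΔP_B = 1.306e+07/2.792e+06 = 4.68.

ΔP_A/ΔP_B ≈ 4.68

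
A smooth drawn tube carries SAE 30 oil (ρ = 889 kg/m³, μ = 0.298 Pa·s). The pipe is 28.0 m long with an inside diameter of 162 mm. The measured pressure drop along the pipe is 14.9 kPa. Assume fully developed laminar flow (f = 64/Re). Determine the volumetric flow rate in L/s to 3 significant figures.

For laminar flow, f = 64/Re with Re = ρVD/μ, so Darcy-Weisbach reduces to ΔP = 32μLV/D². Solving for V: V = ΔP·D²/(32μL) = 1.49e+04·(0.162)²/(32·0.298·28) = 1.465 m/s.
Check: Re = ρVD/μ = 889·1.465·0.162/0.298 = 707.8 < 2300, so the laminar assumption holds.
Q = V·A = 1.465·(π/4·0.162²) = 0.03019 m³/s = 30.2 L/s.

Q ≈ 30.2 L/s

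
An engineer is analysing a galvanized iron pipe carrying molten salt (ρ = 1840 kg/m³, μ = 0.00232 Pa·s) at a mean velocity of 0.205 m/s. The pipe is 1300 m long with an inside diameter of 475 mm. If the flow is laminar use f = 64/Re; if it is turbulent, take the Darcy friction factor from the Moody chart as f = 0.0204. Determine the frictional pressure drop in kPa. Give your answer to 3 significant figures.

ΔP ≈ 2.16 kPa

Reynolds number Re = ρVD/μ = 1840 · 0.205 · 0.475 / 0.00232 = 7.723e+04.
Re > 4000 → turbulent; use the Moody-chart value f = 0.0204.
Darcy-Weisbach: ΔP = f(L/D)(ρV²/2) = 0.0204·(1300/0.475)·(1840·0.205²/2) = 0.0204·2737·38.66 = 2159 Pa.
ΔP = 2159 Pa = 2.16 kPa.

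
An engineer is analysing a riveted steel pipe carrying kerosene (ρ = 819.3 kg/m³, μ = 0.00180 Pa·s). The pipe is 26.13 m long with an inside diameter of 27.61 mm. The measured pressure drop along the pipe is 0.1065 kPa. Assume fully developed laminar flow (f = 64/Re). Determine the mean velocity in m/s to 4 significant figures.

For laminar flow, f = 64/Re with Re = ρVD/μ, so Darcy-Weisbach reduces to ΔP = 32μLV/D². Solving for V: V = ΔP·D²/(32μL) = 106.5·(0.02761)²/(32·0.0018·26.13) = 0.05394 m/s.
Check: Re = ρVD/μ = 819.3·0.05394·0.02761/0.0018 = 677.9 < 2300, so the laminar assumption holds.

V ≈ 0.05394 m/s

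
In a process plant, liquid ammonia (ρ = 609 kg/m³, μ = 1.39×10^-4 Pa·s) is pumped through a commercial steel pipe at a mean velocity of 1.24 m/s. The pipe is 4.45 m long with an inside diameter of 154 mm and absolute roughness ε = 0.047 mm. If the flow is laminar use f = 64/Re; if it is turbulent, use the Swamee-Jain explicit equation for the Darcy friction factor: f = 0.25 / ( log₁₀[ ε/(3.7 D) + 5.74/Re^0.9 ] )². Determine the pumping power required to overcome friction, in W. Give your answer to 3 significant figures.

Reynolds number Re = ρVD/μ = 609 · 1.24 · 0.154 / 0.000139 = 8.367e+05.
Re > 4000 → turbulent. Relative roughness ε/D = 4.7e-05/0.154 = 0.000305. Swamee-Jain: f = 0.25/(log₁₀[0.000305/3.7 + 5.74/8.367e+05^0.9])² = 0.25/(log₁₀[8.25e-05 + 2.68e-05])² = 0.25/(-3.961)² = 0.01593.
Darcy-Weisbach: ΔP = f(L/D)(ρV²/2) = 0.01593·(4.45/0.154)·(609·1.24²/2) = 0.01593·28.9·468.2 = 215.5 Pa.
Q = V·A = 1.24·0.01863 = 0.0231 m³/s.
Pumping power P = QΔP = 0.0231·215.5 = 4.978 W = 4.98 W.

P ≈ 4.98 W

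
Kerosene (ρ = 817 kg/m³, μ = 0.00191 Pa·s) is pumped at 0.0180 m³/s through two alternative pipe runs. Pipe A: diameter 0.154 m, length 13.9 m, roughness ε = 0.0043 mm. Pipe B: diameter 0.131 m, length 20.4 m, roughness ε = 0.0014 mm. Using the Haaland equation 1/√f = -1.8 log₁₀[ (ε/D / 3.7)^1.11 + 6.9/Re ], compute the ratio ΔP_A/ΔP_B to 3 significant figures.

ΔP_A/ΔP_B ≈ 0.315

Pipe A: V = Q/A = 0.018/0.01863 = 0.9664 m/s; Re = 6.366e+04; ε/D = 2.79e-05; Haaland → f = 0.01971; ΔP_A = f(L/D)(ρV²/2) = 678.8 Pa.
Pipe B: V = Q/A = 0.018/0.01348 = 1.335 m/s; Re = 7.483e+04; ε/D = 1.07e-05; Haaland → f = 0.01899; ΔP_B = f(L/D)(ρV²/2) = 2154 Pa.
ΔP_A/ΔP_B = 678.8/2154 = 0.315.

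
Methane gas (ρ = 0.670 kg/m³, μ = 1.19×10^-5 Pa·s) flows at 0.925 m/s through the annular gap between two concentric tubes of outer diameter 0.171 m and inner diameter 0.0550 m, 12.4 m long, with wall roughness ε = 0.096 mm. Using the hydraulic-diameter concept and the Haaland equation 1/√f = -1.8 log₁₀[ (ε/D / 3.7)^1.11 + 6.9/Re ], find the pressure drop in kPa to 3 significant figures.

Hydraulic diameter D_h = 4A/P = D_o - D_i = 0.171 - 0.055 = 0.116 m.
Re = ρVD_h/μ = 0.67·0.925·0.116/1.19e-05 = 6041.
ε/D_h = 9.6e-05/0.116 = 0.000828; Haaland gives 1/√f = -1.8 log₁₀[8.87e-05+0.00114] = 5.238, so f = 0.03645.
ΔP = f(L/D_h)(ρV²/2) = 0.03645·12.4/0.116·0.2866 = 1.117 Pa.
ΔP = 0.00112 kPa.

ΔP ≈ 0.00112 kPa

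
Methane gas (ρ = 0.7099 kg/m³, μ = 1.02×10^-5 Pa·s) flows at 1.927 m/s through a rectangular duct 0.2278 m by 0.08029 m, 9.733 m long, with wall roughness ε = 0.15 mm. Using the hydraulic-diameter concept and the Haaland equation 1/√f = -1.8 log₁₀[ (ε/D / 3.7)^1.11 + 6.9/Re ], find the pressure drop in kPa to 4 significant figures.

Hydraulic diameter D_h = 4A/P = 4·(0.2278·0.08029)/(2·(0.2278+0.08029)) = 0.07316/0.6162 = 0.1187 m.
Re = ρVD_h/μ = 0.7099·1.927·0.1187/1.02e-05 = 1.592e+04.
ε/D_h = 0.00015/0.1187 = 0.00126; Haaland gives 1/√f = -1.8 log₁₀[0.000142+0.000433] = 5.832, so f = 0.0294.
ΔP = f(L/D_h)(ρV²/2) = 0.0294·9.733/0.1187·1.318 = 3.176 Pa.
ΔP = 0.003176 kPa.

ΔP ≈ 0.003176 kPa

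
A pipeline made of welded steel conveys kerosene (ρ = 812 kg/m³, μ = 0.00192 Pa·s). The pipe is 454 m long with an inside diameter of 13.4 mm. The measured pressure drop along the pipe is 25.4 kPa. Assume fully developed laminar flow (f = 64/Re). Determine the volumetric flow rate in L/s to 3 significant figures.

Q ≈ 0.0231 L/s

For laminar flow, f = 64/Re with Re = ρVD/μ, so Darcy-Weisbach reduces to ΔP = 32μLV/D². Solving for V: V = ΔP·D²/(32μL) = 2.54e+04·(0.0134)²/(32·0.00192·454) = 0.1635 m/s.
Check: Re = ρVD/μ = 812·0.1635·0.0134/0.00192 = 926.6 < 2300, so the laminar assumption holds.
Q = V·A = 0.1635·(π/4·0.0134²) = 2.306e-05 m³/s = 0.0231 L/s.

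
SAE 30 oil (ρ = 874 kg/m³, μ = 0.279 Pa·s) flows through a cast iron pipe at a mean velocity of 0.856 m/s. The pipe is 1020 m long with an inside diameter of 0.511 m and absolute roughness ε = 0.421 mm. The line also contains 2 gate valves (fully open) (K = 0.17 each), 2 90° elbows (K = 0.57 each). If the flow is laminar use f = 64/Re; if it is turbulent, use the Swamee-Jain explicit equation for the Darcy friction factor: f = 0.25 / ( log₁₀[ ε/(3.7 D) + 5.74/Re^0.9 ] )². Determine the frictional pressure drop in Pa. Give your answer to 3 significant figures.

Reynolds number Re = ρVD/μ = 874 · 0.856 · 0.511 / 0.279 = 1370.
Re < 2300 → laminar flow, so f = 64/Re = 64/1370 = 0.04671 (the turbulent correlation is not needed).
Total minor-loss coefficient ΣK = 2·0.17 + 2·0.57 = 1.48.
ΔP = [f·L/D + ΣK]·(ρV²/2) = [0.04671·1020/0.511 + 1.48]·(874·0.856²/2) = [93.23 + 1.48]·320.2 = 3.033e+04 Pa.

ΔP ≈ 30300 Pa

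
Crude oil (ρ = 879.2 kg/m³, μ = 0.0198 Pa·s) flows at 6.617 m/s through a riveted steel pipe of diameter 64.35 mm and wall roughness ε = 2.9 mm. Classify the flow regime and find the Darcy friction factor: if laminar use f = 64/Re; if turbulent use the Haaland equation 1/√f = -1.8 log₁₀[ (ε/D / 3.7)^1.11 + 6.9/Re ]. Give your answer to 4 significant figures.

Re = ρVD/μ = 879.2·6.617·0.06435/0.0198 = 1.891e+04.
Re > 4000 → turbulent. ε/D = 0.0029/0.06435 = 0.0451; Haaland: 1/√f = -1.8 log₁₀[0.0075 + 0.000365] = 3.788, so f = 0.0697.

f ≈ 0.06970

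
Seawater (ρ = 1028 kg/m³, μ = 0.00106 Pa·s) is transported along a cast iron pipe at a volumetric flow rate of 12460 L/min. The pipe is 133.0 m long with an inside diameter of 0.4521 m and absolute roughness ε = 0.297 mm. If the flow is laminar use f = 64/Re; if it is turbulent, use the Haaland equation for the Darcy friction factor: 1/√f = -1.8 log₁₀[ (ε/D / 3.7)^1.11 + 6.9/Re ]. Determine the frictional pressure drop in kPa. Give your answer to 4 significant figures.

ΔP ≈ 4.663 kPa

Q = 12460 L/min = 12460/60000 = 0.2077 m³/s.
Cross-sectional area A = πD²/4 = π(0.4521)²/4 = 0.1605 m²; mean velocity V = Q/A = 0.2077/0.1605 = 1.294 m/s.
Reynolds number Re = ρVD/μ = 1028 · 1.294 · 0.4521 / 0.00106 = 5.672e+05.
Re > 4000 → turbulent. Relative roughness ε/D = 0.000297/0.4521 = 0.000657. Haaland: 1/√f = -1.8 log₁₀[(0.000657/3.7)^1.11 + 6.9/5.672e+05] = -1.8 log₁₀[6.87e-05 + 1.22e-05] = 7.366, so f = 0.01843.
Darcy-Weisbach: ΔP = f(L/D)(ρV²/2) = 0.01843·(133/0.4521)·(1028·1.294²/2) = 0.01843·294.2·860.2 = 4663 Pa.
ΔP = 4663 Pa = 4.663 kPa.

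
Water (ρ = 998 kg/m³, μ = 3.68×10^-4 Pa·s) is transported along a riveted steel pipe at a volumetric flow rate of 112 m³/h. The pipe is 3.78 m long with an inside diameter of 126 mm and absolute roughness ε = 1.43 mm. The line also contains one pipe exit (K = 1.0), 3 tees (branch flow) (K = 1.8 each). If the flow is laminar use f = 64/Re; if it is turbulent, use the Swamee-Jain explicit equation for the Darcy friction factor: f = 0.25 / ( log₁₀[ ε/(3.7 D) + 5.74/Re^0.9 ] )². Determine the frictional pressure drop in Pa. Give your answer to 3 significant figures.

ΔP ≈ 23600 Pa

Q = 112 m³/h = 112/3600 = 0.03111 m³/s.
Cross-sectional area A = πD²/4 = π(0.126)²/4 = 0.01247 m²; mean velocity V = Q/A = 0.03111/0.01247 = 2.495 m/s.
Reynolds number Re = ρVD/μ = 998 · 2.495 · 0.126 / 0.000368 = 8.526e+05.
Re > 4000 → turbulent. Relative roughness ε/D = 0.00143/0.126 = 0.0113. Swamee-Jain: f = 0.25/(log₁₀[0.0113/3.7 + 5.74/8.526e+05^0.9])² = 0.25/(log₁₀[0.00307 + 2.64e-05])² = 0.25/(-2.51)² = 0.0397.
Total minor-loss coefficient ΣK = 1·1 + 3·1.8 = 6.4.
ΔP = [f·L/D + ΣK]·(ρV²/2) = [0.0397·3.78/0.126 + 6.4]·(998·2.495²/2) = [1.191 + 6.4]·3106 = 2.358e+04 Pa.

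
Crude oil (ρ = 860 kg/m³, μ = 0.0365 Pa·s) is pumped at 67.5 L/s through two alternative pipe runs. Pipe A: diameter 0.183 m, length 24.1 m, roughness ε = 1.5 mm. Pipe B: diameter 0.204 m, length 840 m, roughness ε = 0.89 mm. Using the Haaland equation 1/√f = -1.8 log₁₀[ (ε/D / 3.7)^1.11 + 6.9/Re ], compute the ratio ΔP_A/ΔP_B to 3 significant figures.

ΔP_A/ΔP_B ≈ 0.0547

Pipe A: V = Q/A = 0.0675/0.0263 = 2.566 m/s; Re = 1.107e+04; ε/D = 0.0082; Haaland → f = 0.04064; ΔP_A = f(L/D)(ρV²/2) = 1.516e+04 Pa.
Pipe B: V = Q/A = 0.0675/0.03269 = 2.065 m/s; Re = 9926; ε/D = 0.00436; Haaland → f = 0.03668; ΔP_B = f(L/D)(ρV²/2) = 2.77e+05 Pa.
ΔP_A/ΔP_B = 1.516e+04/2.77e+05 = 0.0547.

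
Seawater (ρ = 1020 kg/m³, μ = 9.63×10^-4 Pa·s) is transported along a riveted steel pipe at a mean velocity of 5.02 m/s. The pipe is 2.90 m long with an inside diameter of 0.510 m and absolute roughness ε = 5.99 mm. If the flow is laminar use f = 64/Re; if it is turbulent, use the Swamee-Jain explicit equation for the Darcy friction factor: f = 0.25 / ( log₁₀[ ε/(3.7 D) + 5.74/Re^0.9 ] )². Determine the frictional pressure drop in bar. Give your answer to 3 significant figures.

Reynolds number Re = ρVD/μ = 1020 · 5.02 · 0.51 / 0.000963 = 2.712e+06.
Re > 4000 → turbulent. Relative roughness ε/D = 0.00599/0.51 = 0.0117. Swamee-Jain: f = 0.25/(log₁₀[0.0117/3.7 + 5.74/2.712e+06^0.9])² = 0.25/(log₁₀[0.00317 + 9.31e-06])² = 0.25/(-2.497)² = 0.04009.
Darcy-Weisbach: ΔP = f(L/D)(ρV²/2) = 0.04009·(2.9/0.51)·(1020·5.02²/2) = 0.04009·5.686·1.285e+04 = 2930 Pa.
ΔP = 2930 Pa = 0.0293 bar.

ΔP ≈ 0.0293 bar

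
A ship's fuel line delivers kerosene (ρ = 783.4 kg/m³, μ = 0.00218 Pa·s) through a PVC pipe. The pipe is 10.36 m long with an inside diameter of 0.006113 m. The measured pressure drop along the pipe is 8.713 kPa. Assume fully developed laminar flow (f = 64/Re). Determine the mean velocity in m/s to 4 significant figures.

For laminar flow, f = 64/Re with Re = ρVD/μ, so Darcy-Weisbach reduces to ΔP = 32μLV/D². Solving for V: V = ΔP·D²/(32μL) = 8713·(0.006113)²/(32·0.00218·10.36) = 0.4505 m/s.
Check: Re = ρVD/μ = 783.4·0.4505·0.006113/0.00218 = 989.7 < 2300, so the laminar assumption holds.

V ≈ 0.4505 m/s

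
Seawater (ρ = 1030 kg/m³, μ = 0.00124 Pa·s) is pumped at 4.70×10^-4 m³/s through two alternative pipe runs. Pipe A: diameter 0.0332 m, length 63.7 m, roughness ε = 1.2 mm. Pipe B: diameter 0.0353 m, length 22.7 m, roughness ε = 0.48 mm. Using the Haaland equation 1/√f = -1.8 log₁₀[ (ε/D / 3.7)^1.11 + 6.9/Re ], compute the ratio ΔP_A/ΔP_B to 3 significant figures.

ΔP_A/ΔP_B ≈ 5.36

Pipe A: V = Q/A = 0.00047/0.0008657 = 0.5429 m/s; Re = 1.497e+04; ε/D = 0.0361; Haaland → f = 0.06386; ΔP_A = f(L/D)(ρV²/2) = 1.86e+04 Pa.
Pipe B: V = Q/A = 0.00047/0.0009787 = 0.4802 m/s; Re = 1.408e+04; ε/D = 0.0136; Haaland → f = 0.04542; ΔP_B = f(L/D)(ρV²/2) = 3469 Pa.
ΔP_A/ΔP_B = 1.86e+04/3469 = 5.36.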